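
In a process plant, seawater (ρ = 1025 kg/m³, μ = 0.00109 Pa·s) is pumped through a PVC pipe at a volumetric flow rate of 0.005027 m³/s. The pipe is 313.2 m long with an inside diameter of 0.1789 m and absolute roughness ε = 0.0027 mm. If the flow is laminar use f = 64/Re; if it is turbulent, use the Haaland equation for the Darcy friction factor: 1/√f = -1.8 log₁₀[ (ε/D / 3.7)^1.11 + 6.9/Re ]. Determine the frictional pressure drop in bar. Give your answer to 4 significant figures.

Cross-sectional area A = πD²/4 = π(0.1789)²/4 = 0.02514 m²; mean velocity V = Q/A = 0.005027/0.02514 = 0.2 m/s.
Reynolds number Re = ρVD/μ = 1025 · 0.2 · 0.1789 / 0.00109 = 3.364e+04.
Re > 4000 → turbulent. Relative roughness ε/D = 2.7e-06/0.1789 = 1.51e-05. Haaland: 1/√f = -1.8 log₁₀[(1.51e-05/3.7)^1.11 + 6.9/3.364e+04] = -1.8 log₁₀[1.04e-06 + 0.000205] = 6.635, so f = 0.02272.
Darcy-Weisbach: ΔP = f(L/D)(ρV²/2) = 0.02272·(313.2/0.1789)·(1025·0.2²/2) = 0.02272·1751·20.5 = 815.2 Pa.
ΔP = 815.2 Pa = 0.008152 bar.

ΔP ≈ 0.008152 bar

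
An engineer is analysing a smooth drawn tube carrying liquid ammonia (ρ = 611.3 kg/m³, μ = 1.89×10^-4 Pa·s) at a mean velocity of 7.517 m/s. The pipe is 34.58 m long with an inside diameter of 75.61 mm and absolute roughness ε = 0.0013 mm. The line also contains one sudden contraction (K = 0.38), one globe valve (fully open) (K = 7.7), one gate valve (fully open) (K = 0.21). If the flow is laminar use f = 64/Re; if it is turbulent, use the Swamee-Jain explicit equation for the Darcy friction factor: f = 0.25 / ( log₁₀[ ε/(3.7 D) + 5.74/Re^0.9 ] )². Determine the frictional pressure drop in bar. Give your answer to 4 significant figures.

ΔP ≈ 2.308 bar

Reynolds number Re = ρVD/μ = 611.3 · 7.517 · 0.07561 / 0.000189 = 1.838e+06.
Re > 4000 → turbulent. Relative roughness ε/D = 1.3e-06/0.07561 = 1.72e-05. Swamee-Jain: f = 0.25/(log₁₀[1.72e-05/3.7 + 5.74/1.838e+06^0.9])² = 0.25/(log₁₀[4.65e-06 + 1.32e-05])² = 0.25/(-4.748)² = 0.01109.
Total minor-loss coefficient ΣK = 1·0.38 + 1·7.7 + 1·0.21 = 8.29.
ΔP = [f·L/D + ΣK]·(ρV²/2) = [0.01109·34.58/0.07561 + 8.29]·(611.3·7.517²/2) = [5.071 + 8.29]·1.727e+04 = 2.308e+05 Pa.
ΔP = 2.308e+05 Pa = 2.308 bar.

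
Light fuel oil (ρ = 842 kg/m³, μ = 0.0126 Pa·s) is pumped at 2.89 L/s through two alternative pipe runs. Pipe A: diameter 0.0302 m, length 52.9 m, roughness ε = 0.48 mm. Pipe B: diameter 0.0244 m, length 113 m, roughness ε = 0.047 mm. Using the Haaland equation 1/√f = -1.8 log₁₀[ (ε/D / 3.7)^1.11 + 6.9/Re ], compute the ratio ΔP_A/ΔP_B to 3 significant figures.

Pipe A: V = Q/A = 0.00289/0.0007163 = 4.035 m/s; Re = 8142; ε/D = 0.0159; Haaland → f = 0.04962; ΔP_A = f(L/D)(ρV²/2) = 5.956e+05 Pa.
Pipe B: V = Q/A = 0.00289/0.0004676 = 6.181 m/s; Re = 1.008e+04; ε/D = 0.00193; Haaland → f = 0.03339; ΔP_B = f(L/D)(ρV²/2) = 2.487e+06 Pa.
ΔP_A/ΔP_B = 5.956e+05/2.487e+06 = 0.240.

ΔP_A/ΔP_B ≈ 0.240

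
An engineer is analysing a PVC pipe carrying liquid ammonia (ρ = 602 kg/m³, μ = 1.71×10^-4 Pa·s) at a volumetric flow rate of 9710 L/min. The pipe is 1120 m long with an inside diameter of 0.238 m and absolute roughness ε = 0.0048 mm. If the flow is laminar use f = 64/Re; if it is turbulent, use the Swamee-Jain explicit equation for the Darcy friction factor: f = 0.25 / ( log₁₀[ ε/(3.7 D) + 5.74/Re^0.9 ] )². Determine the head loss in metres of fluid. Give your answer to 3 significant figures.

Q = 9710 L/min = 9710/60000 = 0.1618 m³/s.
Cross-sectional area A = πD²/4 = π(0.238)²/4 = 0.04449 m²; mean velocity V = Q/A = 0.1618/0.04449 = 3.638 m/s.
Reynolds number Re = ρVD/μ = 602 · 3.638 · 0.238 / 0.000171 = 3.048e+06.
Re > 4000 → turbulent. Relative roughness ε/D = 4.8e-06/0.238 = 2.02e-05. Swamee-Jain: f = 0.25/(log₁₀[2.02e-05/3.7 + 5.74/3.048e+06^0.9])² = 0.25/(log₁₀[5.45e-06 + 8.38e-06])² = 0.25/(-4.859)² = 0.01059.
Darcy-Weisbach: ΔP = f(L/D)(ρV²/2) = 0.01059·(1120/0.238)·(602·3.638²/2) = 0.01059·4706·3983 = 1.985e+05 Pa.
Head loss h_f = ΔP/(ρg) = 1.985e+05/(602·9.81) = 33.6 m.

h_f ≈ 33.6 m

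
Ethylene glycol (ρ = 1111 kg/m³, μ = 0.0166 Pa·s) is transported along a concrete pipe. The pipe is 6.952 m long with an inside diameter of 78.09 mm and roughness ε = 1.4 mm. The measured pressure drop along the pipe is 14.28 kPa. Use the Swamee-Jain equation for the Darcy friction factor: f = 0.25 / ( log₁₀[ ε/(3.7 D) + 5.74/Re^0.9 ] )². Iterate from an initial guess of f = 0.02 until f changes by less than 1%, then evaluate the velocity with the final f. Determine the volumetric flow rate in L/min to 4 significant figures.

Q ≈ 685.6 L/min

Rearranging Darcy-Weisbach: V = √(2·ΔP·D/(f·L·ρ)). With ε/D = 0.0014/0.07809 = 0.0179, iterate starting from f = 0.02:
  f = 0.02 → V = √(2·1.428e+04·0.07809/(0.02·6.952·1111)) = 3.8 m/s; Re = ρVD/μ = 1.986e+04; f → 0.04938
  f = 0.04938 → V = 2.418 m/s; Re = 1.264e+04; f → 0.05069
  f = 0.05069 → V = 2.387 m/s; Re = 1.247e+04; f → 0.05073
Converged (Δf/f < 1%). With the final f = 0.05073: V = √(2·1.428e+04·0.07809/(0.05073·6.952·1111)) = 2.386 m/s.
Q = V·A = 2.386·(π/4·0.07809²) = 0.01143 m³/s = 685.6 L/min.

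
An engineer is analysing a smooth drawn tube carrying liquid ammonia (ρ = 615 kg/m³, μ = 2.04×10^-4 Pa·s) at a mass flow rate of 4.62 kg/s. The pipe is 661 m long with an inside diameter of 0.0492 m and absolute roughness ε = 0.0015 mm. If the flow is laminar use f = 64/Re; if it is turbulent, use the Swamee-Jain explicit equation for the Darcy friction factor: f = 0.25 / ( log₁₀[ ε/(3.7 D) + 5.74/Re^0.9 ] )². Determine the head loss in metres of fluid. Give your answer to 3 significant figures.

h_f ≈ 142 m

A = πD²/4 = π(0.0492)²/4 = 0.001901 m²; mean velocity V = ṁ/(ρA) = 4.62/(615 · 0.001901) = 3.951 m/s.
Reynolds number Re = ρVD/μ = 615 · 3.951 · 0.0492 / 0.000204 = 5.861e+05.
Re > 4000 → turbulent. Relative roughness ε/D = 1.5e-06/0.0492 = 3.05e-05. Swamee-Jain: f = 0.25/(log₁₀[3.05e-05/3.7 + 5.74/5.861e+05^0.9])² = 0.25/(log₁₀[8.24e-06 + 3.7e-05])² = 0.25/(-4.345)² = 0.01324.
Darcy-Weisbach: ΔP = f(L/D)(ρV²/2) = 0.01324·(661/0.0492)·(615·3.951²/2) = 0.01324·1.343e+04·4801 = 8.542e+05 Pa.
Head loss h_f = ΔP/(ρg) = 8.542e+05/(615·9.81) = 142 m.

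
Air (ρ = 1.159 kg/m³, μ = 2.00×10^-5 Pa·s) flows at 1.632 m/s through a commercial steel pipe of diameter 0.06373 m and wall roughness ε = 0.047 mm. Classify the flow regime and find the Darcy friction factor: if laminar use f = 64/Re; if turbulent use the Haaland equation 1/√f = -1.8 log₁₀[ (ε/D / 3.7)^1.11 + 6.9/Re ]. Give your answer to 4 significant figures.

f ≈ 0.03638

Re = ρVD/μ = 1.159·1.632·0.06373/2e-05 = 6027.
Re > 4000 → turbulent. ε/D = 4.7e-05/0.06373 = 0.000737; Haaland: 1/√f = -1.8 log₁₀[7.81e-05 + 0.00114] = 5.243, so f = 0.03638.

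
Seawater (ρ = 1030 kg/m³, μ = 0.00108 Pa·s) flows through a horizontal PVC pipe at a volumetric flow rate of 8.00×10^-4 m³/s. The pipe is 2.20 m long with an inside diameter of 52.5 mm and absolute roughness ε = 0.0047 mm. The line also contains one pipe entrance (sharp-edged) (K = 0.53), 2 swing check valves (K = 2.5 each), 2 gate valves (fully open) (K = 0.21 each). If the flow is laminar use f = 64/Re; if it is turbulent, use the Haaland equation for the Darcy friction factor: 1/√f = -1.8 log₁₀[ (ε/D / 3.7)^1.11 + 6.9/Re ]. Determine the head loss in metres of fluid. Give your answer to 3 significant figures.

Cross-sectional area A = πD²/4 = π(0.0525)²/4 = 0.002165 m²; mean velocity V = Q/A = 0.0008/0.002165 = 0.3696 m/s.
Reynolds number Re = ρVD/μ = 1030 · 0.3696 · 0.0525 / 0.00108 = 1.85e+04.
Re > 4000 → turbulent. Relative roughness ε/D = 4.7e-06/0.0525 = 8.95e-05. Haaland: 1/√f = -1.8 log₁₀[(8.95e-05/3.7)^1.11 + 6.9/1.85e+04] = -1.8 log₁₀[7.52e-06 + 0.000373] = 6.156, so f = 0.02639.
Total minor-loss coefficient ΣK = 1·0.53 + 2·2.5 + 2·0.21 = 5.95.
ΔP = [f·L/D + ΣK]·(ρV²/2) = [0.02639·2.2/0.0525 + 5.95]·(1030·0.3696²/2) = [1.106 + 5.95]·70.33 = 496.3 Pa.
Head loss h_f = ΔP/(ρg) = 496.3/(1030·9.81) = 0.0491 m.

h_f ≈ 0.0491 m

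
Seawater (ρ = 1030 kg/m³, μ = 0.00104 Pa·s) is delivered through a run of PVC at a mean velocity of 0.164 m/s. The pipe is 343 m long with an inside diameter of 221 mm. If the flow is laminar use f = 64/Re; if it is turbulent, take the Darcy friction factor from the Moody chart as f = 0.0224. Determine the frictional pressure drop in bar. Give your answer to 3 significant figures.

Reynolds number Re = ρVD/μ = 1030 · 0.164 · 0.221 / 0.00104 = 3.59e+04.
Re > 4000 → turbulent; use the Moody-chart value f = 0.0224.
Darcy-Weisbach: ΔP = f(L/D)(ρV²/2) = 0.0224·(343/0.221)·(1030·0.164²/2) = 0.0224·1552·13.85 = 481.6 Pa.
ΔP = 481.6 Pa = 0.00482 bar.

ΔP ≈ 0.00482 bar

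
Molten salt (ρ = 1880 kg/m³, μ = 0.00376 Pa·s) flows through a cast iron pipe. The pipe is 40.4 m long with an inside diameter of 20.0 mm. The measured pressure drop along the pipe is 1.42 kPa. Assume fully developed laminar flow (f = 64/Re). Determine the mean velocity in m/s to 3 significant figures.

V ≈ 0.117 m/s

For laminar flow, f = 64/Re with Re = ρVD/μ, so Darcy-Weisbach reduces to ΔP = 32μLV/D². Solving for V: V = ΔP·D²/(32μL) = 1420·(0.02)²/(32·0.00376·40.4) = 0.1169 m/s.
Check: Re = ρVD/μ = 1880·0.1169·0.02/0.00376 = 1169 < 2300, so the laminar assumption holds.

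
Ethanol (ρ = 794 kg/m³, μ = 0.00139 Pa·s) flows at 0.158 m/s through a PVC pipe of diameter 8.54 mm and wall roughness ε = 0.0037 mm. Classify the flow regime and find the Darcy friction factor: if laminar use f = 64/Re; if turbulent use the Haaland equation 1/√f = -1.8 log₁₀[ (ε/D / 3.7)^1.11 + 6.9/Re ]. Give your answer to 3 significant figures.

Re = ρVD/μ = 794·0.158·0.00854/0.00139 = 770.8.
Re < 2300 → laminar, so f = 64/Re = 0.08303 (roughness is irrelevant in laminar flow).

f ≈ 0.0830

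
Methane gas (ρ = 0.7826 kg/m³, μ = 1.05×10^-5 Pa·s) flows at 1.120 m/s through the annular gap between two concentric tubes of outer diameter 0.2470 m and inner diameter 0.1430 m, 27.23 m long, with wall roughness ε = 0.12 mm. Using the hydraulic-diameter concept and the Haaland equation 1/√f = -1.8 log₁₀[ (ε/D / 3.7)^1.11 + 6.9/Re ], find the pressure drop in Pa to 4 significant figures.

ΔP ≈ 4.307 Pa

Hydraulic diameter D_h = 4A/P = D_o - D_i = 0.247 - 0.143 = 0.104 m.
Re = ρVD_h/μ = 0.7826·1.12·0.104/1.05e-05 = 8682.
ε/D_h = 0.00012/0.104 = 0.00115; Haaland gives 1/√f = -1.8 log₁₀[0.000128+0.000795] = 5.463, so f = 0.03351.
ΔP = f(L/D_h)(ρV²/2) = 0.03351·27.23/0.104·0.4908 = 4.307 Pa.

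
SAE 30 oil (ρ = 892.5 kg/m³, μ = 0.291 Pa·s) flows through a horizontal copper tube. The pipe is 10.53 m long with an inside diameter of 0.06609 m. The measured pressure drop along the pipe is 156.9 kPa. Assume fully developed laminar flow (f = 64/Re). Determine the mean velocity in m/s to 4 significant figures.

V ≈ 6.989 m/s

For laminar flow, f = 64/Re with Re = ρVD/μ, so Darcy-Weisbach reduces to ΔP = 32μLV/D². Solving for V: V = ΔP·D²/(32μL) = 1.569e+05·(0.06609)²/(32·0.291·10.53) = 6.989 m/s.
Check: Re = ρVD/μ = 892.5·6.989·0.06609/0.291 = 1417 < 2300, so the laminar assumption holds.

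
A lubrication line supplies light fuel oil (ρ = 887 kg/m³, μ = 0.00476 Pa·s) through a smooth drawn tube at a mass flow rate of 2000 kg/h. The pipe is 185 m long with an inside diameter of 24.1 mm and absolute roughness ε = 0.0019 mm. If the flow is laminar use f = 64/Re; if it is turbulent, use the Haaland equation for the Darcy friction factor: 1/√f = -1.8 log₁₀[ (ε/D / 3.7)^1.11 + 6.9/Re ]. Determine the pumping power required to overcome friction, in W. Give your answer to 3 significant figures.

P ≈ 143 W

ṁ = 2000 kg/h = 2000/3600 = 0.5556 kg/s.
A = πD²/4 = π(0.0241)²/4 = 0.0004562 m²; mean velocity V = ṁ/(ρA) = 0.5556/(887 · 0.0004562) = 1.373 m/s.
Reynolds number Re = ρVD/μ = 887 · 1.373 · 0.0241 / 0.00476 = 6166.
Re > 4000 → turbulent. Relative roughness ε/D = 1.9e-06/0.0241 = 7.88e-05. Haaland: 1/√f = -1.8 log₁₀[(7.88e-05/3.7)^1.11 + 6.9/6166] = -1.8 log₁₀[6.53e-06 + 0.00112] = 5.308, so f = 0.0355.
Darcy-Weisbach: ΔP = f(L/D)(ρV²/2) = 0.0355·(185/0.0241)·(887·1.373²/2) = 0.0355·7676·836.1 = 2.278e+05 Pa.
Q = ṁ/ρ = 0.5556/887 = 0.0006263 m³/s.
Pumping power P = QΔP = 0.0006263·2.278e+05 = 142.7 W = 143 W.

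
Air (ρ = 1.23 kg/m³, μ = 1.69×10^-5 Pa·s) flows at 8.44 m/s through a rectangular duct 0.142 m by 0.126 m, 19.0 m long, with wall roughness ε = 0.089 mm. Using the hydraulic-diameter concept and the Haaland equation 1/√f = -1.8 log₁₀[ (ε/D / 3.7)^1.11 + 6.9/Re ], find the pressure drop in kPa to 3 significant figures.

Hydraulic diameter D_h = 4A/P = 4·(0.142·0.126)/(2·(0.142+0.126)) = 0.07157/0.536 = 0.1335 m.
Re = ρVD_h/μ = 1.23·8.44·0.1335/1.69e-05 = 8.202e+04.
ε/D_h = 8.9e-05/0.1335 = 0.000667; Haaland gives 1/√f = -1.8 log₁₀[6.98e-05+8.41e-05] = 6.863, so f = 0.02123.
ΔP = f(L/D_h)(ρV²/2) = 0.02123·19/0.1335·43.81 = 132.4 Pa.
ΔP = 0.132 kPa.

ΔP ≈ 0.132 kPa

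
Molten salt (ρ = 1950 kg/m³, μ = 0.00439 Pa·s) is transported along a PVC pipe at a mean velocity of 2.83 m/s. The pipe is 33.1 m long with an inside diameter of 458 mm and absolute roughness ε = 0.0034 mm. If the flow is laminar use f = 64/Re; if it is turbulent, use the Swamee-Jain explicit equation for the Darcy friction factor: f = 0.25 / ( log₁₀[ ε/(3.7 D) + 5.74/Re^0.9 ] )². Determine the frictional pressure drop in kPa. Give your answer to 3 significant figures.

ΔP ≈ 7.28 kPa

Reynolds number Re = ρVD/μ = 1950 · 2.83 · 0.458 / 0.00439 = 5.757e+05.
Re > 4000 → turbulent. Relative roughness ε/D = 3.4e-06/0.458 = 7.42e-06. Swamee-Jain: f = 0.25/(log₁₀[7.42e-06/3.7 + 5.74/5.757e+05^0.9])² = 0.25/(log₁₀[2.01e-06 + 3.76e-05])² = 0.25/(-4.403)² = 0.0129.
Darcy-Weisbach: ΔP = f(L/D)(ρV²/2) = 0.0129·(33.1/0.458)·(1950·2.83²/2) = 0.0129·72.27·7809 = 7279 Pa.
ΔP = 7279 Pa = 7.28 kPa.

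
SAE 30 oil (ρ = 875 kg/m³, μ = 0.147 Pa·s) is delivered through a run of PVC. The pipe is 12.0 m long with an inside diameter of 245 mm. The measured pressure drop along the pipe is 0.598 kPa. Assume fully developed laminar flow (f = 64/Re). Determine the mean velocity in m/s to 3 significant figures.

V ≈ 0.636 m/s

For laminar flow, f = 64/Re with Re = ρVD/μ, so Darcy-Weisbach reduces to ΔP = 32μLV/D². Solving for V: V = ΔP·D²/(32μL) = 598·(0.245)²/(32·0.147·12) = 0.6359 m/s.
Check: Re = ρVD/μ = 875·0.6359·0.245/0.147 = 927.3 < 2300, so the laminar assumption holds.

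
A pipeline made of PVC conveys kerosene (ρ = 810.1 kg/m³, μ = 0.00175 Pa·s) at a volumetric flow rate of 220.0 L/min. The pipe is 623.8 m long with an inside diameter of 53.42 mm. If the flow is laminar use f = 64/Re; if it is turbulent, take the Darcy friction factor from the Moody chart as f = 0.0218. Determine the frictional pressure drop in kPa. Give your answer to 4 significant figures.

Q = 220.0 L/min = 220.0/60000 = 0.003667 m³/s.
Cross-sectional area A = πD²/4 = π(0.05342)²/4 = 0.002241 m²; mean velocity V = Q/A = 0.003667/0.002241 = 1.636 m/s.
Reynolds number Re = ρVD/μ = 810.1 · 1.636 · 0.05342 / 0.00175 = 4.046e+04.
Re > 4000 → turbulent; use the Moody-chart value f = 0.0218.
Darcy-Weisbach: ΔP = f(L/D)(ρV²/2) = 0.0218·(623.8/0.05342)·(810.1·1.636²/2) = 0.0218·1.168e+04·1084 = 2.76e+05 Pa.
ΔP = 2.76e+05 Pa = 276.0 kPa.

ΔP ≈ 276.0 kPa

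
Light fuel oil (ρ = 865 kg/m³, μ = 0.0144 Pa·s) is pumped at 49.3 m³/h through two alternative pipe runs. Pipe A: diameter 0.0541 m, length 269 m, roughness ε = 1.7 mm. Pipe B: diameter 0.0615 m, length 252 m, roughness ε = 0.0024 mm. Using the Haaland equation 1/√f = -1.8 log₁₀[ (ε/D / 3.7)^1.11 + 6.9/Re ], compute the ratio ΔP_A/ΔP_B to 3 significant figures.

ΔP_A/ΔP_B ≈ 4.52

Pipe A: V = Q/A = 0.01369/0.002299 = 5.957 m/s; Re = 1.936e+04; ε/D = 0.0314; Haaland → f = 0.05995; ΔP_A = f(L/D)(ρV²/2) = 4.576e+06 Pa.
Pipe B: V = Q/A = 0.01369/0.002971 = 4.61 m/s; Re = 1.703e+04; ε/D = 3.9e-05; Haaland → f = 0.02687; ΔP_B = f(L/D)(ρV²/2) = 1.012e+06 Pa.
ΔP_A/ΔP_B = 4.576e+06/1.012e+06 = 4.52.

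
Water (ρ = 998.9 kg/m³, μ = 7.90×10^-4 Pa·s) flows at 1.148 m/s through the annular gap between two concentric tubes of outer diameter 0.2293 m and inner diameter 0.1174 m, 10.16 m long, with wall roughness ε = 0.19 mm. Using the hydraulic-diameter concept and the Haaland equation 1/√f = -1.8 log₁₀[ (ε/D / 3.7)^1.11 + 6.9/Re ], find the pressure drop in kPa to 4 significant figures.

ΔP ≈ 1.407 kPa

Hydraulic diameter D_h = 4A/P = D_o - D_i = 0.2293 - 0.1174 = 0.1119 m.
Re = ρVD_h/μ = 998.9·1.148·0.1119/0.00079 = 1.624e+05.
ε/D_h = 0.00019/0.1119 = 0.0017; Haaland gives 1/√f = -1.8 log₁₀[0.000197+4.25e-05] = 6.517, so f = 0.02354.
ΔP = f(L/D_h)(ρV²/2) = 0.02354·10.16/0.1119·658.2 = 1407 Pa.
ΔP = 1.407 kPa.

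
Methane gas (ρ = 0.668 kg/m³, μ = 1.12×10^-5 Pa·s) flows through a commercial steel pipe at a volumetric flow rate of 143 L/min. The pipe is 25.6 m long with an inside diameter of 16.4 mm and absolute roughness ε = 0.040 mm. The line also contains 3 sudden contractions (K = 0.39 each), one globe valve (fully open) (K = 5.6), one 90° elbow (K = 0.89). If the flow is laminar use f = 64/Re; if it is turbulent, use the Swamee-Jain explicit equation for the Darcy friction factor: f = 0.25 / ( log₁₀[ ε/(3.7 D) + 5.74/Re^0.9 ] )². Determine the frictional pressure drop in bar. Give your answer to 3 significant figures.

Q = 143 L/min = 143/60000 = 0.002383 m³/s.
Cross-sectional area A = πD²/4 = π(0.0164)²/4 = 0.0002112 m²; mean velocity V = Q/A = 0.002383/0.0002112 = 11.28 m/s.
Reynolds number Re = ρVD/μ = 0.668 · 11.28 · 0.0164 / 1.12e-05 = 1.104e+04.
Re > 4000 → turbulent. Relative roughness ε/D = 4e-05/0.0164 = 0.00244. Swamee-Jain: f = 0.25/(log₁₀[0.00244/3.7 + 5.74/1.104e+04^0.9])² = 0.25/(log₁₀[0.000659 + 0.00132])² = 0.25/(-2.704)² = 0.0342.
Total minor-loss coefficient ΣK = 3·0.39 + 1·5.6 + 1·0.89 = 7.66.
ΔP = [f·L/D + ΣK]·(ρV²/2) = [0.0342·25.6/0.0164 + 7.66]·(0.668·11.28²/2) = [53.39 + 7.66]·42.52 = 2596 Pa.
ΔP = 2596 Pa = 0.0260 bar.

ΔP ≈ 0.0260 bar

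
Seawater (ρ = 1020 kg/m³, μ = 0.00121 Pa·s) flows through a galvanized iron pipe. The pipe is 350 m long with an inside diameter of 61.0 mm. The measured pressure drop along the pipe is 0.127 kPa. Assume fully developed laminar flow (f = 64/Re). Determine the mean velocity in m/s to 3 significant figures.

V ≈ 0.0349 m/s

For laminar flow, f = 64/Re with Re = ρVD/μ, so Darcy-Weisbach reduces to ΔP = 32μLV/D². Solving for V: V = ΔP·D²/(32μL) = 127·(0.061)²/(32·0.00121·350) = 0.03487 m/s.
Check: Re = ρVD/μ = 1020·0.03487·0.061/0.00121 = 1793 < 2300, so the laminar assumption holds.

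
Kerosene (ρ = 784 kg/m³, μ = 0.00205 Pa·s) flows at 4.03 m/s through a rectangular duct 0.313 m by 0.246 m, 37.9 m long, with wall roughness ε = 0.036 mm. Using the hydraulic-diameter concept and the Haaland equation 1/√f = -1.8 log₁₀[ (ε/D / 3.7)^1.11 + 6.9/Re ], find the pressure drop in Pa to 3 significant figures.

Hydraulic diameter D_h = 4A/P = 4·(0.313·0.246)/(2·(0.313+0.246)) = 0.308/1.118 = 0.2755 m.
Re = ρVD_h/μ = 784·4.03·0.2755/0.00205 = 4.246e+05.
ε/D_h = 3.6e-05/0.2755 = 0.000131; Haaland gives 1/√f = -1.8 log₁₀[1.14e-05+1.63e-05] = 8.204, so f = 0.01486.
ΔP = f(L/D_h)(ρV²/2) = 0.01486·37.9/0.2755·6366 = 1.301e+04 Pa.

ΔP ≈ 13000 Pa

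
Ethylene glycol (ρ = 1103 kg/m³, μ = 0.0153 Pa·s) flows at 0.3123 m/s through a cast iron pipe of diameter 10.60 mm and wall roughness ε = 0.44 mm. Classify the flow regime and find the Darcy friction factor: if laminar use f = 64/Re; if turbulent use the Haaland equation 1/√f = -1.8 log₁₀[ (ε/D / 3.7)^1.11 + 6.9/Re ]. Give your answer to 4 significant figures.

f ≈ 0.2682

Re = ρVD/μ = 1103·0.3123·0.0106/0.0153 = 238.7.
Re < 2300 → laminar, so f = 64/Re = 0.2682 (roughness is irrelevant in laminar flow).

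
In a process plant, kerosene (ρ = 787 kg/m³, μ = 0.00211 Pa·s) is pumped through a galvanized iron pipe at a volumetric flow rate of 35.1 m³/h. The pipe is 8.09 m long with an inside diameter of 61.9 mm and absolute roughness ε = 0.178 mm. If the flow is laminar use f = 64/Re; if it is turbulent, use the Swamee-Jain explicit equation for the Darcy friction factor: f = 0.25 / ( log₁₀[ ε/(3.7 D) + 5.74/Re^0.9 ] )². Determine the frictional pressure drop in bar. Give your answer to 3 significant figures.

ΔP ≈ 0.151 bar

Q = 35.1 m³/h = 35.1/3600 = 0.00975 m³/s.
Cross-sectional area A = πD²/4 = π(0.0619)²/4 = 0.003009 m²; mean velocity V = Q/A = 0.00975/0.003009 = 3.24 m/s.
Reynolds number Re = ρVD/μ = 787 · 3.24 · 0.0619 / 0.00211 = 7.48e+04.
Re > 4000 → turbulent. Relative roughness ε/D = 0.000178/0.0619 = 0.00288. Swamee-Jain: f = 0.25/(log₁₀[0.00288/3.7 + 5.74/7.48e+04^0.9])² = 0.25/(log₁₀[0.000777 + 0.000236])² = 0.25/(-2.994)² = 0.02788.
Darcy-Weisbach: ΔP = f(L/D)(ρV²/2) = 0.02788·(8.09/0.0619)·(787·3.24²/2) = 0.02788·130.7·4131 = 1.505e+04 Pa.
ΔP = 1.505e+04 Pa = 0.151 bar.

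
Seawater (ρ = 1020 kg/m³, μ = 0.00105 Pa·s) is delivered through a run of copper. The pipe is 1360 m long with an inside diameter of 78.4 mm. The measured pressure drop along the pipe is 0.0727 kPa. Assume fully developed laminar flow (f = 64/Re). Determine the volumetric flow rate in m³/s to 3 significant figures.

Q ≈ 4.72×10^-5 m³/s

For laminar flow, f = 64/Re with Re = ρVD/μ, so Darcy-Weisbach reduces to ΔP = 32μLV/D². Solving for V: V = ΔP·D²/(32μL) = 72.7·(0.0784)²/(32·0.00105·1360) = 0.009779 m/s.
Check: Re = ρVD/μ = 1020·0.009779·0.0784/0.00105 = 744.8 < 2300, so the laminar assumption holds.
Q = V·A = 0.009779·(π/4·0.0784²) = 4.721e-05 m³/s = 4.72×10^-5 m³/s.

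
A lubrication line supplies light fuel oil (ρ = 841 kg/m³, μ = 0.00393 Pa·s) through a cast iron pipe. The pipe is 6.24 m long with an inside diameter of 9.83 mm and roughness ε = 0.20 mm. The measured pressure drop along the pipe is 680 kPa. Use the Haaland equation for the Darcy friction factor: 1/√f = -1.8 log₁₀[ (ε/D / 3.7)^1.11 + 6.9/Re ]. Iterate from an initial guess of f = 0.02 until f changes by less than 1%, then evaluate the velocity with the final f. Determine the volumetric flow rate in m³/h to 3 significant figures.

Q ≈ 1.92 m³/h

Rearranging Darcy-Weisbach: V = √(2·ΔP·D/(f·L·ρ)). With ε/D = 0.0002/0.00983 = 0.0203, iterate starting from f = 0.02:
  f = 0.02 → V = √(2·6.8e+05·0.00983/(0.02·6.24·841)) = 11.29 m/s; Re = ρVD/μ = 2.374e+04; f → 0.05061
  f = 0.05061 → V = 7.094 m/s; Re = 1.492e+04; f → 0.0515
  f = 0.0515 → V = 7.033 m/s; Re = 1.479e+04; f → 0.05153
Converged (Δf/f < 1%). With the final f = 0.05153: V = √(2·6.8e+05·0.00983/(0.05153·6.24·841)) = 7.031 m/s.
Q = V·A = 7.031·(π/4·0.00983²) = 0.0005336 m³/s = 1.92 m³/h.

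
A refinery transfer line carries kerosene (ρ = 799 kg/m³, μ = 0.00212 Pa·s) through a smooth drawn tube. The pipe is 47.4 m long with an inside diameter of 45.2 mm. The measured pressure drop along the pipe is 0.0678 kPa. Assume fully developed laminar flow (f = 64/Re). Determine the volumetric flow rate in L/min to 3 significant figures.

Q ≈ 4.15 L/min

For laminar flow, f = 64/Re with Re = ρVD/μ, so Darcy-Weisbach reduces to ΔP = 32μLV/D². Solving for V: V = ΔP·D²/(32μL) = 67.8·(0.0452)²/(32·0.00212·47.4) = 0.04308 m/s.
Check: Re = ρVD/μ = 799·0.04308·0.0452/0.00212 = 733.8 < 2300, so the laminar assumption holds.
Q = V·A = 0.04308·(π/4·0.0452²) = 6.912e-05 m³/s = 4.15 L/min.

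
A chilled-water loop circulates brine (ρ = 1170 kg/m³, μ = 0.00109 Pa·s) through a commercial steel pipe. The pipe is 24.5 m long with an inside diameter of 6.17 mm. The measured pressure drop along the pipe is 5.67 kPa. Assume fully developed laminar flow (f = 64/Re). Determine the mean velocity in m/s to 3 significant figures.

V ≈ 0.253 m/s

For laminar flow, f = 64/Re with Re = ρVD/μ, so Darcy-Weisbach reduces to ΔP = 32μLV/D². Solving for V: V = ΔP·D²/(32μL) = 5670·(0.00617)²/(32·0.00109·24.5) = 0.2526 m/s.
Check: Re = ρVD/μ = 1170·0.2526·0.00617/0.00109 = 1673 < 2300, so the laminar assumption holds.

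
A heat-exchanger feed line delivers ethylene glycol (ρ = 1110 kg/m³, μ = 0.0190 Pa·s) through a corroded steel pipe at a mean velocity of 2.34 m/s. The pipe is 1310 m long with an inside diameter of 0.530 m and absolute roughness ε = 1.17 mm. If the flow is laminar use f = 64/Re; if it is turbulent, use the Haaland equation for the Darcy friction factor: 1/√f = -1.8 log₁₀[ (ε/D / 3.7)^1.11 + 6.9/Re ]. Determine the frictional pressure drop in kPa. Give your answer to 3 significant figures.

ΔP ≈ 195 kPa

Reynolds number Re = ρVD/μ = 1110 · 2.34 · 0.53 / 0.019 = 7.245e+04.
Re > 4000 → turbulent. Relative roughness ε/D = 0.00117/0.53 = 0.00221. Haaland: 1/√f = -1.8 log₁₀[(0.00221/3.7)^1.11 + 6.9/7.245e+04] = -1.8 log₁₀[0.000264 + 9.52e-05] = 6.201, so f = 0.02601.
Darcy-Weisbach: ΔP = f(L/D)(ρV²/2) = 0.02601·(1310/0.53)·(1110·2.34²/2) = 0.02601·2472·3039 = 1.953e+05 Pa.
ΔP = 1.953e+05 Pa = 195 kPa.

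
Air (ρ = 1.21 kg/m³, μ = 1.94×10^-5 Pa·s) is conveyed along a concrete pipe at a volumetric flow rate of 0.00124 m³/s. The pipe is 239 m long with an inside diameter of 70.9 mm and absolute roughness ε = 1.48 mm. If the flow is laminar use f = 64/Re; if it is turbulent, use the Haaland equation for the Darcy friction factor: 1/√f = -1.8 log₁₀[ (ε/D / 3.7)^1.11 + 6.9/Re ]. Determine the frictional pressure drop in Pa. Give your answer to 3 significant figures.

ΔP ≈ 9.27 Pa

Cross-sectional area A = πD²/4 = π(0.0709)²/4 = 0.003948 m²; mean velocity V = Q/A = 0.00124/0.003948 = 0.3141 m/s.
Reynolds number Re = ρVD/μ = 1.21 · 0.3141 · 0.0709 / 1.94e-05 = 1389.
Re < 2300 → laminar flow, so f = 64/Re = 64/1389 = 0.04608 (the turbulent correlation is not needed).
Darcy-Weisbach: ΔP = f(L/D)(ρV²/2) = 0.04608·(239/0.0709)·(1.21·0.3141²/2) = 0.04608·3371·0.05968 = 9.27 Pa.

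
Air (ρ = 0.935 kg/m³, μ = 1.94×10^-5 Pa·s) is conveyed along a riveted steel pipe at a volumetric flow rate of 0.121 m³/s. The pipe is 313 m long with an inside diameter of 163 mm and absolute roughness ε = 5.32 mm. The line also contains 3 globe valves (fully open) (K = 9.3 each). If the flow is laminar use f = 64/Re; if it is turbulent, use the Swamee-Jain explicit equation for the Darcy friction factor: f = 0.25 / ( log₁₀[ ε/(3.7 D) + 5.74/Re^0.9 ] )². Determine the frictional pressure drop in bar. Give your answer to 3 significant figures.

ΔP ≈ 0.0226 bar

Cross-sectional area A = πD²/4 = π(0.163)²/4 = 0.02087 m²; mean velocity V = Q/A = 0.121/0.02087 = 5.799 m/s.
Reynolds number Re = ρVD/μ = 0.935 · 5.799 · 0.163 / 1.94e-05 = 4.555e+04.
Re > 4000 → turbulent. Relative roughness ε/D = 0.00532/0.163 = 0.0326. Swamee-Jain: f = 0.25/(log₁₀[0.0326/3.7 + 5.74/4.555e+04^0.9])² = 0.25/(log₁₀[0.00882 + 0.000368])² = 0.25/(-2.037)² = 0.06027.
Total minor-loss coefficient ΣK = 3·9.3 = 27.9.
ΔP = [f·L/D + ΣK]·(ρV²/2) = [0.06027·313/0.163 + 27.9]·(0.935·5.799²/2) = [115.7 + 27.9]·15.72 = 2258 Pa.
ΔP = 2258 Pa = 0.0226 bar.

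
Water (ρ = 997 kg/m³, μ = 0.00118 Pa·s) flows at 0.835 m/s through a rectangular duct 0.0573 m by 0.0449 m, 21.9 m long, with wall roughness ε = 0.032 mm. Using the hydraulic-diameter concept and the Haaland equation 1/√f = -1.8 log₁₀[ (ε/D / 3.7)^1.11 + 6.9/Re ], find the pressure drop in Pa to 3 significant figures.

ΔP ≈ 3630 Pa

Hydraulic diameter D_h = 4A/P = 4·(0.0573·0.0449)/(2·(0.0573+0.0449)) = 0.01029/0.2044 = 0.05035 m.
Re = ρVD_h/μ = 997·0.835·0.05035/0.00118 = 3.552e+04.
ε/D_h = 3.2e-05/0.05035 = 0.000636; Haaland gives 1/√f = -1.8 log₁₀[6.62e-05+0.000194] = 6.452, so f = 0.02402.
ΔP = f(L/D_h)(ρV²/2) = 0.02402·21.9/0.05035·347.6 = 3632 Pa.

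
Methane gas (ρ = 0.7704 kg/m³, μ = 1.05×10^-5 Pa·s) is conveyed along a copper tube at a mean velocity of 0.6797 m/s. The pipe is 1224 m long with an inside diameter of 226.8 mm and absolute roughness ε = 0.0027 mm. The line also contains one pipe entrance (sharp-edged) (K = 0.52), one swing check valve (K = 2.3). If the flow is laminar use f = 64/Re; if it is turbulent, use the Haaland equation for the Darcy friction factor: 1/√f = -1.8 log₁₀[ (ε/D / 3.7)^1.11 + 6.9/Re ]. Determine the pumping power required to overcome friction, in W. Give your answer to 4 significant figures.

Reynolds number Re = ρVD/μ = 0.7704 · 0.6797 · 0.2268 / 1.05e-05 = 1.131e+04.
Re > 4000 → turbulent. Relative roughness ε/D = 2.7e-06/0.2268 = 1.19e-05. Haaland: 1/√f = -1.8 log₁₀[(1.19e-05/3.7)^1.11 + 6.9/1.131e+04] = -1.8 log₁₀[8e-07 + 0.00061] = 5.785, so f = 0.02988.
Total minor-loss coefficient ΣK = 1·0.52 + 1·2.3 = 2.82.
ΔP = [f·L/D + ΣK]·(ρV²/2) = [0.02988·1224/0.2268 + 2.82]·(0.7704·0.6797²/2) = [161.2 + 2.82]·0.178 = 29.2 Pa.
Q = V·A = 0.6797·0.0404 = 0.02746 m³/s.
Pumping power P = QΔP = 0.02746·29.2 = 0.80173 W = 0.8017 W.

P ≈ 0.8017 W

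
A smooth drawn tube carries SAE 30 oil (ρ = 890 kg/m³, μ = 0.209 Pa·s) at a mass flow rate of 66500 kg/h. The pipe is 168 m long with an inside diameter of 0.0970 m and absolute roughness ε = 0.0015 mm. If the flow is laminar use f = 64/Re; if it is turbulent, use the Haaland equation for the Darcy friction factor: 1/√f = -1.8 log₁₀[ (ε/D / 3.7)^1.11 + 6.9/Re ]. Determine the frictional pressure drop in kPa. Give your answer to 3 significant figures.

ΔP ≈ 335 kPa

ṁ = 66500 kg/h = 66500/3600 = 18.47 kg/s.
A = πD²/4 = π(0.097)²/4 = 0.00739 m²; mean velocity V = ṁ/(ρA) = 18.47/(890 · 0.00739) = 2.809 m/s.
Reynolds number Re = ρVD/μ = 890 · 2.809 · 0.097 / 0.209 = 1160.
Re < 2300 → laminar flow, so f = 64/Re = 64/1160 = 0.05517 (the turbulent correlation is not needed).
Darcy-Weisbach: ΔP = f(L/D)(ρV²/2) = 0.05517·(168/0.097)·(890·2.809²/2) = 0.05517·1732·3510 = 3.354e+05 Pa.
ΔP = 3.354e+05 Pa = 335 kPa.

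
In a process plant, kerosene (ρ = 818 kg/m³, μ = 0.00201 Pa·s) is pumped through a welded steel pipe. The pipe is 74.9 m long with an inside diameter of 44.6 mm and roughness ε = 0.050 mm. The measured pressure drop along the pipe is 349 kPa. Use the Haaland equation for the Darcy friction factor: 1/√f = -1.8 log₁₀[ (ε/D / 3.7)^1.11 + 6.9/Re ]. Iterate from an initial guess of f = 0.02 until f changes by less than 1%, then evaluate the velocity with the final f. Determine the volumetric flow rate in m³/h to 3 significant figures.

Rearranging Darcy-Weisbach: V = √(2·ΔP·D/(f·L·ρ)). With ε/D = 5e-05/0.0446 = 0.00112, iterate starting from f = 0.02:
  f = 0.02 → V = √(2·3.49e+05·0.0446/(0.02·74.9·818)) = 5.04 m/s; Re = ρVD/μ = 9.149e+04; f → 0.02255
  f = 0.02255 → V = 4.747 m/s; Re = 8.616e+04; f → 0.02267
Converged (Δf/f < 1%). With the final f = 0.02267: V = √(2·3.49e+05·0.0446/(0.02267·74.9·818)) = 4.734 m/s.
Q = V·A = 4.734·(π/4·0.0446²) = 0.007396 m³/s = 26.6 m³/h.

Q ≈ 26.6 m³/h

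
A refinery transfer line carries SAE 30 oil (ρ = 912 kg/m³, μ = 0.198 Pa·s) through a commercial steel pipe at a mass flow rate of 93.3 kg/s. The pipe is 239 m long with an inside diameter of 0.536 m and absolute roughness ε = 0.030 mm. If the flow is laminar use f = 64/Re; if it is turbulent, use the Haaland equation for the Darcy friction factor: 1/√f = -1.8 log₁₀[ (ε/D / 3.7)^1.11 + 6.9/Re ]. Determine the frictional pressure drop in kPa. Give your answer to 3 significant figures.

A = πD²/4 = π(0.536)²/4 = 0.2256 m²; mean velocity V = ṁ/(ρA) = 93.3/(912 · 0.2256) = 0.4534 m/s.
Reynolds number Re = ρVD/μ = 912 · 0.4534 · 0.536 / 0.198 = 1119.
Re < 2300 → laminar flow, so f = 64/Re = 64/1119 = 0.05718 (the turbulent correlation is not needed).
Darcy-Weisbach: ΔP = f(L/D)(ρV²/2) = 0.05718·(239/0.536)·(912·0.4534²/2) = 0.05718·445.9·93.73 = 2390 Pa.
ΔP = 2390 Pa = 2.39 kPa.

ΔP ≈ 2.39 kPa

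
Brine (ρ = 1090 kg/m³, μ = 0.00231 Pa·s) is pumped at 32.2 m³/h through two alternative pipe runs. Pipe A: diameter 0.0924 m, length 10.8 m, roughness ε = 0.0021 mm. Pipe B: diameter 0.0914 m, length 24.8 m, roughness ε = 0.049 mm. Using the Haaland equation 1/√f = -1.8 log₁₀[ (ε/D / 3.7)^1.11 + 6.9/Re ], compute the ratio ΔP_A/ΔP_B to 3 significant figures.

Pipe A: V = Q/A = 0.008944/0.006706 = 1.334 m/s; Re = 5.816e+04; ε/D = 2.27e-05; Haaland → f = 0.02009; ΔP_A = f(L/D)(ρV²/2) = 2277 Pa.
Pipe B: V = Q/A = 0.008944/0.006561 = 1.363 m/s; Re = 5.879e+04; ε/D = 0.000536; Haaland → f = 0.02178; ΔP_B = f(L/D)(ρV²/2) = 5987 Pa.
ΔP_A/ΔP_B = 2277/5987 = 0.380.

ΔP_A/ΔP_B ≈ 0.380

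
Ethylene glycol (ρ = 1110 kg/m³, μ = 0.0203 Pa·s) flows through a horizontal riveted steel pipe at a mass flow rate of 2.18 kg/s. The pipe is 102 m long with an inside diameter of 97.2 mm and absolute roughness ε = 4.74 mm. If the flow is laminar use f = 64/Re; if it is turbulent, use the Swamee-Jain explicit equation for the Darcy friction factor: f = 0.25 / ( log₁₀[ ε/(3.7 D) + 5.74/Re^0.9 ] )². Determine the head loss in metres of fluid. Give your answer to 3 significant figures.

A = πD²/4 = π(0.0972)²/4 = 0.00742 m²; mean velocity V = ṁ/(ρA) = 2.18/(1110 · 0.00742) = 0.2647 m/s.
Reynolds number Re = ρVD/μ = 1110 · 0.2647 · 0.0972 / 0.0203 = 1407.
Re < 2300 → laminar flow, so f = 64/Re = 64/1407 = 0.0455 (the turbulent correlation is not needed).
Darcy-Weisbach: ΔP = f(L/D)(ρV²/2) = 0.0455·(102/0.0972)·(1110·0.2647²/2) = 0.0455·1049·38.88 = 1856 Pa.
Head loss h_f = ΔP/(ρg) = 1856/(1110·9.81) = 0.170 m.

h_f ≈ 0.170 m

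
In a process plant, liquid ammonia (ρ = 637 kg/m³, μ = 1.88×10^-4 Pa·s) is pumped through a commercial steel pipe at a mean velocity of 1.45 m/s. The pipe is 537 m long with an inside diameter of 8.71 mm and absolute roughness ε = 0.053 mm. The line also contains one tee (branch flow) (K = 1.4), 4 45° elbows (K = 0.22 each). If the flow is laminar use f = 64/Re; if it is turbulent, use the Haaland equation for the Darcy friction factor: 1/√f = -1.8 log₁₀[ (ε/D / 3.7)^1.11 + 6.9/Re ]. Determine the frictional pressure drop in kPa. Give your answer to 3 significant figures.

ΔP ≈ 1410 kPa

Reynolds number Re = ρVD/μ = 637 · 1.45 · 0.00871 / 0.000188 = 4.279e+04.
Re > 4000 → turbulent. Relative roughness ε/D = 5.3e-05/0.00871 = 0.00608. Haaland: 1/√f = -1.8 log₁₀[(0.00608/3.7)^1.11 + 6.9/4.279e+04] = -1.8 log₁₀[0.000812 + 0.000161] = 5.421, so f = 0.03403.
Total minor-loss coefficient ΣK = 1·1.4 + 4·0.22 = 2.28.
ΔP = [f·L/D + ΣK]·(ρV²/2) = [0.03403·537/0.00871 + 2.28]·(637·1.45²/2) = [2098 + 2.28]·669.6 = 1.407e+06 Pa.
ΔP = 1.407e+06 Pa = 1410 kPa.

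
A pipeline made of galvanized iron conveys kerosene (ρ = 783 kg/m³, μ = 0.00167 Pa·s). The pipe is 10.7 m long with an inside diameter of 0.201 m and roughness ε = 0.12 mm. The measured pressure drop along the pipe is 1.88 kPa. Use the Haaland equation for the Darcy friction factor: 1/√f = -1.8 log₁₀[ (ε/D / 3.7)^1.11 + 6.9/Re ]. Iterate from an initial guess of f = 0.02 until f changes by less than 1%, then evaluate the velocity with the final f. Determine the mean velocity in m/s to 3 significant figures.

V ≈ 2.17 m/s

Rearranging Darcy-Weisbach: V = √(2·ΔP·D/(f·L·ρ)). With ε/D = 0.00012/0.201 = 0.000597, iterate starting from f = 0.02:
  f = 0.02 → V = √(2·1880·0.201/(0.02·10.7·783)) = 2.124 m/s; Re = ρVD/μ = 2.001e+05; f → 0.01913
  f = 0.01913 → V = 2.172 m/s; Re = 2.046e+05; f → 0.0191
Converged (Δf/f < 1%). With the final f = 0.0191: V = √(2·1880·0.201/(0.0191·10.7·783)) = 2.173 m/s.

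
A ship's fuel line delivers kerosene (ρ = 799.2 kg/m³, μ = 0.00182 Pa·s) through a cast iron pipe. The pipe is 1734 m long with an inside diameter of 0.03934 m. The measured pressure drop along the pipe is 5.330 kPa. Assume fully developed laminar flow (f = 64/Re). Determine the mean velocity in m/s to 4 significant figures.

V ≈ 0.08168 m/s

For laminar flow, f = 64/Re with Re = ρVD/μ, so Darcy-Weisbach reduces to ΔP = 32μLV/D². Solving for V: V = ΔP·D²/(32μL) = 5330·(0.03934)²/(32·0.00182·1734) = 0.08168 m/s.
Check: Re = ρVD/μ = 799.2·0.08168·0.03934/0.00182 = 1411 < 2300, so the laminar assumption holds.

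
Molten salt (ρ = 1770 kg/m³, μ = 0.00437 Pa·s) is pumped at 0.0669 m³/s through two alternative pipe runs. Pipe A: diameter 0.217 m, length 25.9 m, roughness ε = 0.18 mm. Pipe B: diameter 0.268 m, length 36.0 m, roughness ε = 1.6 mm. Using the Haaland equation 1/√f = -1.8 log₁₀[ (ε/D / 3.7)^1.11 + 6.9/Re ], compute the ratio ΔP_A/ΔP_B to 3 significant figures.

ΔP_A/ΔP_B ≈ 1.30

Pipe A: V = Q/A = 0.0669/0.03698 = 1.809 m/s; Re = 1.59e+05; ε/D = 0.000829; Haaland → f = 0.02052; ΔP_A = f(L/D)(ρV²/2) = 7092 Pa.
Pipe B: V = Q/A = 0.0669/0.05641 = 1.186 m/s; Re = 1.287e+05; ε/D = 0.00597; Haaland → f = 0.03273; ΔP_B = f(L/D)(ρV²/2) = 5472 Pa.
ΔP_A/ΔP_B = 7092/5472 = 1.30.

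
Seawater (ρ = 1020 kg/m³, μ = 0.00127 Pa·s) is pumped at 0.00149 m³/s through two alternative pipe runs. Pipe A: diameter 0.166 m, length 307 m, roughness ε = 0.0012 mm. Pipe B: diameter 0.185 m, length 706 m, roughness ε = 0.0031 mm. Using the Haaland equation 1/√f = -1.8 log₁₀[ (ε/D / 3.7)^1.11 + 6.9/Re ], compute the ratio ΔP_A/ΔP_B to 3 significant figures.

ΔP_A/ΔP_B ≈ 0.725

Pipe A: V = Q/A = 0.00149/0.02164 = 0.06885 m/s; Re = 9179; ε/D = 7.23e-06; Haaland → f = 0.03163; ΔP_A = f(L/D)(ρV²/2) = 141.4 Pa.
Pipe B: V = Q/A = 0.00149/0.02688 = 0.05543 m/s; Re = 8236; ε/D = 1.68e-05; Haaland → f = 0.03261; ΔP_B = f(L/D)(ρV²/2) = 195 Pa.
ΔP_A/ΔP_B = 141.4/195 = 0.725.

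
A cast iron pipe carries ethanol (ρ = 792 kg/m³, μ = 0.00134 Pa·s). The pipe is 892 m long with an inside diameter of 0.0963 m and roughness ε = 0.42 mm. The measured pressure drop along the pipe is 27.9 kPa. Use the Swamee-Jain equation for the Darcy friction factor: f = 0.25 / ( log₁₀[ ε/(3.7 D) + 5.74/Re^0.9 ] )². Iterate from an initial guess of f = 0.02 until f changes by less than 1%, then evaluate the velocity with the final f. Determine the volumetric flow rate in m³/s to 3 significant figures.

Rearranging Darcy-Weisbach: V = √(2·ΔP·D/(f·L·ρ)). With ε/D = 0.00042/0.0963 = 0.00436, iterate starting from f = 0.02:
  f = 0.02 → V = √(2·2.79e+04·0.0963/(0.02·892·792)) = 0.6167 m/s; Re = ρVD/μ = 3.51e+04; f → 0.03226
  f = 0.03226 → V = 0.4856 m/s; Re = 2.764e+04; f → 0.03293
  f = 0.03293 → V = 0.4806 m/s; Re = 2.736e+04; f → 0.03296
Converged (Δf/f < 1%). With the final f = 0.03296: V = √(2·2.79e+04·0.0963/(0.03296·892·792)) = 0.4804 m/s.
Q = V·A = 0.4804·(π/4·0.0963²) = 0.003499 m³/s = 0.00350 m³/s.

Q ≈ 0.00350 m³/s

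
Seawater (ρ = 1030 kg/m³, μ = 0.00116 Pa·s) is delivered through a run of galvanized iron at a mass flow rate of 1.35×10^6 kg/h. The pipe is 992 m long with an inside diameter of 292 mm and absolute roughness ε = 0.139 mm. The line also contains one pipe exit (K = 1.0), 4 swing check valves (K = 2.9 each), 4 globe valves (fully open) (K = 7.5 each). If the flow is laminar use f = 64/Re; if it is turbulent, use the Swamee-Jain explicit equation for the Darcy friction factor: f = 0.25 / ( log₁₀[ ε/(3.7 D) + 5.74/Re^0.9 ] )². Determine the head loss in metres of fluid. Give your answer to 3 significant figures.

ṁ = 1.35×10^6 kg/h = 1.35×10^6/3600 = 375 kg/s.
A = πD²/4 = π(0.292)²/4 = 0.06697 m²; mean velocity V = ṁ/(ρA) = 375/(1030 · 0.06697) = 5.437 m/s.
Reynolds number Re = ρVD/μ = 1030 · 5.437 · 0.292 / 0.00116 = 1.41e+06.
Re > 4000 → turbulent. Relative roughness ε/D = 0.000139/0.292 = 0.000476. Swamee-Jain: f = 0.25/(log₁₀[0.000476/3.7 + 5.74/1.41e+06^0.9])² = 0.25/(log₁₀[0.000129 + 1.68e-05])² = 0.25/(-3.837)² = 0.01698.
Total minor-loss coefficient ΣK = 1·1 + 4·2.9 + 4·7.5 = 42.6.
ΔP = [f·L/D + ΣK]·(ρV²/2) = [0.01698·992/0.292 + 42.6]·(1030·5.437²/2) = [57.68 + 42.6]·1.522e+04 = 1.526e+06 Pa.
Head loss h_f = ΔP/(ρg) = 1.526e+06/(1030·9.81) = 151 m.

h_f ≈ 151 m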